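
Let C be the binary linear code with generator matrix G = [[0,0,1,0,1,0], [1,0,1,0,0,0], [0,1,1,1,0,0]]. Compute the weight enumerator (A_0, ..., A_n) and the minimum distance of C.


Weight distribution: A_0 = 1, A_2 = 3, A_3 = 3, A_5 = 1. Minimum distance d = 2.

Enumerate all 2^3 = 8 messages m ∈ F_2^3.
For each, compute codeword c = mG in F_2^6, then tally its weight.
  m = 000 → c = 000000, weight = 0.
  m = 100 → c = 001010, weight = 2.
  m = 010 → c = 101000, weight = 2.
  m = 110 → c = 100010, weight = 2.
  m = 001 → c = 011100, weight = 3.
  m = 101 → c = 010110, weight = 3.
  m = 011 → c = 110100, weight = 3.
  m = 111 → c = 111110, weight = 5.
Tally weights:
  weight 0: 1 codewords.
  weight 2: 3 codewords.
  weight 3: 3 codewords.
  weight 5: 1 codewords.
Minimum distance d = smallest w > 0 with A_w > 0 = 2.
Sanity: Σ A_w = 8 = 2^3 = 8 ✓.


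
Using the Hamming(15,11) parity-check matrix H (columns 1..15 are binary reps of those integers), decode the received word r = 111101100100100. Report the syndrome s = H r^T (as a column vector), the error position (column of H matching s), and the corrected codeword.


s = (0, 0, 1, 0)^T, error position = 2, corrected codeword c = 101101100100100

Compute s = H r^T mod 2 one row at a time:
  s_1 = 0 + 0 + 1 + 0 + 0 + 1 + 0 + 0 = 2 ≡ 0 (mod 2).
  s_2 = 1 + 0 + 1 + 1 + 0 + 1 + 0 + 0 = 4 ≡ 0 (mod 2).
  s_3 = 1 + 1 + 1 + 1 + 1 + 0 + 0 + 0 = 5 ≡ 1 (mod 2).
  s_4 = 1 + 1 + 0 + 1 + 0 + 0 + 1 + 0 = 4 ≡ 0 (mod 2).
s = (0, 0, 1, 0)^T — this equals column 2 of H (binary 0010), so error is at position 2.
Correct: flip bit 2 of r = 111101100100100 to get c = 101101100100100.


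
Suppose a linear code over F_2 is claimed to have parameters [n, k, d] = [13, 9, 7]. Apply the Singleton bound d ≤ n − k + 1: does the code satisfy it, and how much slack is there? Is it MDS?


Singleton RHS = n − k + 1 = 5, slack = -2, bound violated (no such code; not MDS).

Singleton bound: d ≤ n − k + 1.
Here n = 13, k = 9, so n − k + 1 = 5.
Given d = 7, check d ≤ 5: NO.
Slack = (n − k + 1) − d = -2.
The slack is negative: d = 7 exceeds n − k + 1 = 5 by 2, so the Singleton bound is violated and no linear [13, 9, 7]_2 code can exist. In particular it is not MDS (MDS requires d = n − k + 1 exactly).
Description: the claimed parameters are [13, 9, 7]_2; such a code would be impossible (violates the Singleton bound).


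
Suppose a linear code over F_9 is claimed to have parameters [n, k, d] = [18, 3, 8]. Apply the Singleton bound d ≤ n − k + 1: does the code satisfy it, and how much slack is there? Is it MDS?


Singleton RHS = n − k + 1 = 16, slack = 8, bound satisfied, not MDS.

Singleton bound: d ≤ n − k + 1.
Here n = 18, k = 3, so n − k + 1 = 16.
Given d = 8, check d ≤ 16: YES.
Slack = (n − k + 1) − d = 8.
The code is NOT MDS (slack = 8 > 0).
Description: the claimed parameters are [18, 3, 8]_9; such a code would be non-MDS.


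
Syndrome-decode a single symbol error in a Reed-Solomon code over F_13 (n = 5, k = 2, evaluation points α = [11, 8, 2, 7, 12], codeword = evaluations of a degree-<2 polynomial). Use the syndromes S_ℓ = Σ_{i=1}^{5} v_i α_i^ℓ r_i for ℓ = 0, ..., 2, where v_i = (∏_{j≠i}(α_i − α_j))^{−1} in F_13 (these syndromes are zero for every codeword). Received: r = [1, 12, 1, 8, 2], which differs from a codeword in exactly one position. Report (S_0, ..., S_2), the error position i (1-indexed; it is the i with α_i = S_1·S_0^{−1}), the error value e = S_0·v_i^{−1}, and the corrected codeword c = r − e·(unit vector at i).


S = (9, 8, 10), error at position 1, error magnitude e = 3, c = [11, 12, 1, 8, 2].

Step 1: column multipliers v_i = (∏_{j≠i}(α_i − α_j))^{−1} mod 13.
  i = 1 (α = 11): (11−8)(11−2)(11−7)(11−12) = 3·9·4·(−1) = −108 ≡ 9, so v_1 = 9^{−1} = 3 (mod 13).
  i = 2 (α = 8): (8−11)(8−2)(8−7)(8−12) = (−3)·6·1·(−4) = 72 ≡ 7, so v_2 = 7^{−1} = 2 (mod 13).
  i = 3 (α = 2): (2−11)(2−8)(2−7)(2−12) = (−9)·(−6)·(−5)·(−10) = 2700 ≡ 9, so v_3 = 9^{−1} = 3 (mod 13).
  i = 4 (α = 7): (7−11)(7−8)(7−2)(7−12) = (−4)·(−1)·5·(−5) = −100 ≡ 4, so v_4 = 4^{−1} = 10 (mod 13).
  i = 5 (α = 12): (12−11)(12−8)(12−2)(12−7) = 1·4·10·5 = 200 ≡ 5, so v_5 = 5^{−1} = 8 (mod 13).
  v = [3, 2, 3, 10, 8].
Step 2: syndromes of r = [1, 12, 1, 8, 2] (all sums mod 13).
  S_0 = Σ v_i r_i = 3·1 + 2·12 + 3·1 + 10·8 + 8·2 = 126 ≡ 9.
  S_1 = Σ v_i α_i r_i = 3·11·1 + 2·8·12 + 3·2·1 + 10·7·8 + 8·12·2 = 983 ≡ 8.
  α_i^2 mod 13 = [4, 12, 4, 10, 1].
  S_2 = Σ v_i α_i^2 r_i = 3·4·1 + 2·12·12 + 3·4·1 + 10·10·8 + 8·1·2 = 1128 ≡ 10.
  S = (9, 8, 10) ≠ 0, so r is not a codeword (an error is present).
Step 3: locate the error. For a single error e at position i, S_ℓ = v_i·e·α_i^ℓ, so α_err = S_1/S_0.
  S_0^{−1} = 9^{−1} = 3 (mod 13), so α_err = 8·3 = 24 ≡ 11 = α_1. Error position i = 1.
  Consistency check: S_2/S_1 = 10·5 = 50 ≡ 11 = α_err ✓ (single-error assumption holds).
Step 4: error magnitude e = S_0/v_1 = S_0·∏_{j≠1}(α_1 − α_j) = 9·9 = 81 ≡ 3 (mod 13).
Step 5: correct position 1: c_1 = r_1 − e = 1 − 3 ≡ 11 (mod 13). Hence c = [11, 12, 1, 8, 2].
  Check: interpolating c through the α_i gives m(x) = 6 + 4·x (degree < 2) with m(α_i) = c_i for every i, so c is indeed a codeword.


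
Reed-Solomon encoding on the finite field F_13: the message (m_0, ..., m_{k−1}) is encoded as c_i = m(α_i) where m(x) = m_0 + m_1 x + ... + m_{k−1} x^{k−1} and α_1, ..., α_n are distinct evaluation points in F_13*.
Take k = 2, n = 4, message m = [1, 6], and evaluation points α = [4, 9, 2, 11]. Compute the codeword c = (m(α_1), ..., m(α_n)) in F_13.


c = [12, 3, 0, 2]

Message polynomial: m(x) = 1 + 6·x (mod 13).
For each evaluation point α_i, compute m(α_i) mod 13:
  α_1 = 4: Horner steps 6 → 12, so m(4) = 12.
  α_2 = 9: Horner steps 6 → 3, so m(9) = 3.
  α_3 = 2: Horner steps 6 → 0, so m(2) = 0.
  α_4 = 11: Horner steps 6 → 2, so m(11) = 2.
Codeword c = [12, 3, 0, 2] ∈ F_13^4.


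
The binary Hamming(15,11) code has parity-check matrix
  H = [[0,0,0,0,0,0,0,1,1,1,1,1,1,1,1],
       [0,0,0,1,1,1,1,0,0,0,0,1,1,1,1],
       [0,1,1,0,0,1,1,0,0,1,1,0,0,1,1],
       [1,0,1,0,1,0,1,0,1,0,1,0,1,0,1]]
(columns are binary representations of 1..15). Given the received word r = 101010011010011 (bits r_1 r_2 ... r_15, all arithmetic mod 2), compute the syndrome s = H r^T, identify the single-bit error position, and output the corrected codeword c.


s = (1, 1, 0, 0)^T, error position = 12, corrected codeword c = 101010011011011

Compute s = H r^T mod 2 one row at a time:
  s_1 = 1 + 1 + 0 + 1 + 0 + 0 + 1 + 1 = 5 ≡ 1 (mod 2).
  s_2 = 0 + 1 + 0 + 0 + 0 + 0 + 1 + 1 = 3 ≡ 1 (mod 2).
  s_3 = 0 + 1 + 0 + 0 + 0 + 1 + 1 + 1 = 4 ≡ 0 (mod 2).
  s_4 = 1 + 1 + 1 + 0 + 1 + 1 + 0 + 1 = 6 ≡ 0 (mod 2).
s = (1, 1, 0, 0)^T — this equals column 12 of H (binary 1100), so error is at position 12.
Correct: flip bit 12 of r = 101010011010011 to get c = 101010011011011.


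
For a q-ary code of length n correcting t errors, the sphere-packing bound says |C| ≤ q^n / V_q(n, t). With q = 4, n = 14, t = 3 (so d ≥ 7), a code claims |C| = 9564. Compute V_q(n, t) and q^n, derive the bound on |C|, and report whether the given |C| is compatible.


V_q(n, t) = 10690, q^n = 268435456, Hamming bound = 25110, |C| = 9564 ≤ bound (satisfied).

Step 1: Compute V_q(n, t) = Σ_{j=0}^3 C(n, j) (q−1)^j.
  j = 0: C(14,0)·(3)^0 = 1·1 = 1.
  j = 1: C(14,1)·(3)^1 = 14·3 = 42.
  j = 2: C(14,2)·(3)^2 = 91·9 = 819.
  j = 3: C(14,3)·(3)^3 = 364·27 = 9828.
  V_q(n, t) = 1 + 42 + 819 + 9828 = 10690.
Step 2: q^n = 4^14 = 268435456.
Step 3: Hamming bound ⌊q^n / V_q(n,t)⌋ = ⌊268435456/10690⌋ = 25110.
Step 4: Compare |C| = 9564 to 25110: satisfied.
The claimed |C| lies below the Hamming bound.


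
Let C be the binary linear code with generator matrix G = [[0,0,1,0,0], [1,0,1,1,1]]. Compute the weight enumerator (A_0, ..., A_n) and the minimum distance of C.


Weight distribution: A_0 = 1, A_1 = 1, A_3 = 1, A_4 = 1. Minimum distance d = 1.

Enumerate all 2^2 = 4 messages m ∈ F_2^2.
For each, compute codeword c = mG in F_2^5, then tally its weight.
  m = 00 → c = 00000, weight = 0.
  m = 10 → c = 00100, weight = 1.
  m = 01 → c = 10111, weight = 4.
  m = 11 → c = 10011, weight = 3.
Tally weights:
  weight 0: 1 codewords.
  weight 1: 1 codewords.
  weight 3: 1 codewords.
  weight 4: 1 codewords.
Minimum distance d = smallest w > 0 with A_w > 0 = 1.
Sanity: Σ A_w = 4 = 2^2 = 4 ✓.


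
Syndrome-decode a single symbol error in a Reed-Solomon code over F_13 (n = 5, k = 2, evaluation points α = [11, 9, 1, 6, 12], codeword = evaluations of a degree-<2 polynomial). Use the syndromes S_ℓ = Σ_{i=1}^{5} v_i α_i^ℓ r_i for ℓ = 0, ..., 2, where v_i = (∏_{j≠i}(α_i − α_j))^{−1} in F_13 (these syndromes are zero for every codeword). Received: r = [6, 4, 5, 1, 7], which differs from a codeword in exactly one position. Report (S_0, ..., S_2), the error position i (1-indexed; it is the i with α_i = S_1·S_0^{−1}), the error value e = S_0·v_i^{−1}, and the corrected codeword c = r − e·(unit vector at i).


S = (8, 8, 8), error at position 3, error magnitude e = 9, c = [6, 4, 9, 1, 7].

Step 1: column multipliers v_i = (∏_{j≠i}(α_i − α_j))^{−1} mod 13.
  i = 1 (α = 11): (11−9)(11−1)(11−6)(11−12) = 2·10·5·(−1) = −100 ≡ 4, so v_1 = 4^{−1} = 10 (mod 13).
  i = 2 (α = 9): (9−11)(9−1)(9−6)(9−12) = (−2)·8·3·(−3) = 144 ≡ 1, so v_2 = 1^{−1} = 1 (mod 13).
  i = 3 (α = 1): (1−11)(1−9)(1−6)(1−12) = (−10)·(−8)·(−5)·(−11) = 4400 ≡ 6, so v_3 = 6^{−1} = 11 (mod 13).
  i = 4 (α = 6): (6−11)(6−9)(6−1)(6−12) = (−5)·(−3)·5·(−6) = −450 ≡ 5, so v_4 = 5^{−1} = 8 (mod 13).
  i = 5 (α = 12): (12−11)(12−9)(12−1)(12−6) = 1·3·11·6 = 198 ≡ 3, so v_5 = 3^{−1} = 9 (mod 13).
  v = [10, 1, 11, 8, 9].
Step 2: syndromes of r = [6, 4, 5, 1, 7] (all sums mod 13).
  S_0 = Σ v_i r_i = 10·6 + 1·4 + 11·5 + 8·1 + 9·7 = 190 ≡ 8.
  S_1 = Σ v_i α_i r_i = 10·11·6 + 1·9·4 + 11·1·5 + 8·6·1 + 9·12·7 = 1555 ≡ 8.
  α_i^2 mod 13 = [4, 3, 1, 10, 1].
  S_2 = Σ v_i α_i^2 r_i = 10·4·6 + 1·3·4 + 11·1·5 + 8·10·1 + 9·1·7 = 450 ≡ 8.
  S = (8, 8, 8) ≠ 0, so r is not a codeword (an error is present).
Step 3: locate the error. For a single error e at position i, S_ℓ = v_i·e·α_i^ℓ, so α_err = S_1/S_0.
  S_0^{−1} = 8^{−1} = 5 (mod 13), so α_err = 8·5 = 40 ≡ 1 = α_3. Error position i = 3.
  Consistency check: S_2/S_1 = 8·5 = 40 ≡ 1 = α_err ✓ (single-error assumption holds).
Step 4: error magnitude e = S_0/v_3 = S_0·∏_{j≠3}(α_3 − α_j) = 8·6 = 48 ≡ 9 (mod 13).
Step 5: correct position 3: c_3 = r_3 − e = 5 − 9 ≡ 9 (mod 13). Hence c = [6, 4, 9, 1, 7].
  Check: interpolating c through the α_i gives m(x) = 8 + 1·x (degree < 2) with m(α_i) = c_i for every i, so c is indeed a codeword.


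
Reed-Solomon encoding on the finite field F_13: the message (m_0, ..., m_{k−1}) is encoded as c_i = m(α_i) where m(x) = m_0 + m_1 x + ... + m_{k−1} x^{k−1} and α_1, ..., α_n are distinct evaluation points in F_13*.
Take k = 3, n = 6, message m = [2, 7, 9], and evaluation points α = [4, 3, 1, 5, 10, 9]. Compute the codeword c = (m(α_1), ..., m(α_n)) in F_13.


c = [5, 0, 5, 2, 10, 1]

Message polynomial: m(x) = 2 + 7·x + 9·x^2 (mod 13).
For each evaluation point α_i, compute m(α_i) mod 13:
  α_1 = 4: Horner steps 9 → 4 → 5, so m(4) = 5.
  α_2 = 3: Horner steps 9 → 8 → 0, so m(3) = 0.
  α_3 = 1: Horner steps 9 → 3 → 5, so m(1) = 5.
  α_4 = 5: Horner steps 9 → 0 → 2, so m(5) = 2.
  α_5 = 10: Horner steps 9 → 6 → 10, so m(10) = 10.
  α_6 = 9: Horner steps 9 → 10 → 1, so m(9) = 1.
Codeword c = [5, 0, 5, 2, 10, 1] ∈ F_13^6.


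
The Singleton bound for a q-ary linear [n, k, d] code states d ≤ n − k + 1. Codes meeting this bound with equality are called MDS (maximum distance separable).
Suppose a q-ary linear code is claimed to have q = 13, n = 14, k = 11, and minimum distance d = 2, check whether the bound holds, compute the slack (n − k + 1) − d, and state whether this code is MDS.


Singleton RHS = n − k + 1 = 4, slack = 2, bound satisfied, not MDS.

Singleton bound: d ≤ n − k + 1.
Here n = 14, k = 11, so n − k + 1 = 4.
Given d = 2, check d ≤ 4: YES.
Slack = (n − k + 1) − d = 2.
The code is NOT MDS (slack = 2 > 0).
Description: the claimed parameters are [14, 11, 2]_13; such a code would be non-MDS.


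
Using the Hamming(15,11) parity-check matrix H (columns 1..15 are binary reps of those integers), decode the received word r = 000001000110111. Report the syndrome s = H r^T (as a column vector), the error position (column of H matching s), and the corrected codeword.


s = (1, 0, 1, 1)^T, error position = 11, corrected codeword c = 000001000100111

Compute s = H r^T mod 2 one row at a time:
  s_1 = 0 + 0 + 1 + 1 + 0 + 1 + 1 + 1 = 5 ≡ 1 (mod 2).
  s_2 = 0 + 0 + 1 + 0 + 0 + 1 + 1 + 1 = 4 ≡ 0 (mod 2).
  s_3 = 0 + 0 + 1 + 0 + 1 + 1 + 1 + 1 = 5 ≡ 1 (mod 2).
  s_4 = 0 + 0 + 0 + 0 + 0 + 1 + 1 + 1 = 3 ≡ 1 (mod 2).
s = (1, 0, 1, 1)^T — this equals column 11 of H (binary 1011), so error is at position 11.
Correct: flip bit 11 of r = 000001000110111 to get c = 000001000100111.


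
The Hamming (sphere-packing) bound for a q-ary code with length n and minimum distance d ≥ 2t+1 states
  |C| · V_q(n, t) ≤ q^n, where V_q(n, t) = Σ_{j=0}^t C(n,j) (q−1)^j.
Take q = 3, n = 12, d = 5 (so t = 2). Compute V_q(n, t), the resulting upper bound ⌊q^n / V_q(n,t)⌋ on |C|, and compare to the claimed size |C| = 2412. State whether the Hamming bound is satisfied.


V_q(n, t) = 289, q^n = 531441, Hamming bound = 1838, |C| = 2412 > bound (violated).

Step 1: Compute V_q(n, t) = Σ_{j=0}^2 C(n, j) (q−1)^j.
  j = 0: C(12,0)·(2)^0 = 1·1 = 1.
  j = 1: C(12,1)·(2)^1 = 12·2 = 24.
  j = 2: C(12,2)·(2)^2 = 66·4 = 264.
  V_q(n, t) = 1 + 24 + 264 = 289.
Step 2: q^n = 3^12 = 531441.
Step 3: Hamming bound ⌊q^n / V_q(n,t)⌋ = ⌊531441/289⌋ = 1838.
Step 4: Compare |C| = 2412 to 1838: violated.
The claimed |C| lies above the Hamming bound, so no 3-ary code of length 12 with d ≥ 5 can have 2412 codewords.


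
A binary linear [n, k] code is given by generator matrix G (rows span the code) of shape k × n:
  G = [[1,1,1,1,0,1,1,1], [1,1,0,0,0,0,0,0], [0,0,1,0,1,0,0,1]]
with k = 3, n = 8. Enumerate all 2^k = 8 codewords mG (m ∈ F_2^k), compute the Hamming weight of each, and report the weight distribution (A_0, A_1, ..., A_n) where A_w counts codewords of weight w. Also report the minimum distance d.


Weight distribution: A_0 = 1, A_2 = 1, A_3 = 1, A_4 = 1, A_5 = 2, A_6 = 1, A_7 = 1. Minimum distance d = 2.

Enumerate all 2^3 = 8 messages m ∈ F_2^3.
For each, compute codeword c = mG in F_2^8, then tally its weight.
  m = 000 → c = 00000000, weight = 0.
  m = 100 → c = 11110111, weight = 7.
  m = 010 → c = 11000000, weight = 2.
  m = 110 → c = 00110111, weight = 5.
  m = 001 → c = 00101001, weight = 3.
  m = 101 → c = 11011110, weight = 6.
  m = 011 → c = 11101001, weight = 5.
  m = 111 → c = 00011110, weight = 4.
Tally weights:
  weight 0: 1 codewords.
  weight 2: 1 codewords.
  weight 3: 1 codewords.
  weight 4: 1 codewords.
  weight 5: 2 codewords.
  weight 6: 1 codewords.
  weight 7: 1 codewords.
Minimum distance d = smallest w > 0 with A_w > 0 = 2.
Sanity: Σ A_w = 8 = 2^3 = 8 ✓.


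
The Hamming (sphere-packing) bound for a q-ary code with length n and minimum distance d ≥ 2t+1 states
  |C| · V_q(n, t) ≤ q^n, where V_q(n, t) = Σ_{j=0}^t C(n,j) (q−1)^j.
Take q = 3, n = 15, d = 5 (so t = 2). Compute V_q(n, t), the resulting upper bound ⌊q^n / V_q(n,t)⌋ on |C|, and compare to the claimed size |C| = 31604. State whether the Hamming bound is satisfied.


V_q(n, t) = 451, q^n = 14348907, Hamming bound = 31815, |C| = 31604 ≤ bound (satisfied).

Step 1: Compute V_q(n, t) = Σ_{j=0}^2 C(n, j) (q−1)^j.
  j = 0: C(15,0)·(2)^0 = 1·1 = 1.
  j = 1: C(15,1)·(2)^1 = 15·2 = 30.
  j = 2: C(15,2)·(2)^2 = 105·4 = 420.
  V_q(n, t) = 1 + 30 + 420 = 451.
Step 2: q^n = 3^15 = 14348907.
Step 3: Hamming bound ⌊q^n / V_q(n,t)⌋ = ⌊14348907/451⌋ = 31815.
Step 4: Compare |C| = 31604 to 31815: satisfied.
The claimed |C| lies below the Hamming bound.


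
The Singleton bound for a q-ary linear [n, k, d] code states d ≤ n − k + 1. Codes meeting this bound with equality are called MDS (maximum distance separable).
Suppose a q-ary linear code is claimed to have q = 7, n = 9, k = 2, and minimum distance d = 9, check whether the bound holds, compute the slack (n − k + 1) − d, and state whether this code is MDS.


Singleton RHS = n − k + 1 = 8, slack = -1, bound violated (no such code; not MDS).

Singleton bound: d ≤ n − k + 1.
Here n = 9, k = 2, so n − k + 1 = 8.
Given d = 9, check d ≤ 8: NO.
Slack = (n − k + 1) − d = -1.
The slack is negative: d = 9 exceeds n − k + 1 = 8 by 1, so the Singleton bound is violated and no linear [9, 2, 9]_7 code can exist. In particular it is not MDS (MDS requires d = n − k + 1 exactly).
Description: the claimed parameters are [9, 2, 9]_7; such a code would be impossible (violates the Singleton bound).


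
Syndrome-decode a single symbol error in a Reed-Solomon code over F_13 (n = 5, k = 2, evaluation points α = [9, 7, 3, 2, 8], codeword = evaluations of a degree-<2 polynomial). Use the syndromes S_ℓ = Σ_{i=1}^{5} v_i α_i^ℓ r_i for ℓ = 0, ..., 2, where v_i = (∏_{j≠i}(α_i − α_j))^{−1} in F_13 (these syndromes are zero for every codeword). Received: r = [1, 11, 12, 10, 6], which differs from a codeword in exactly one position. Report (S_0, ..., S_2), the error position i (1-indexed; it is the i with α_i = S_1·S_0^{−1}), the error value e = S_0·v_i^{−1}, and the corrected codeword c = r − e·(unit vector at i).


S = (2, 6, 5), error at position 3, error magnitude e = 7, c = [1, 11, 5, 10, 6].

Step 1: column multipliers v_i = (∏_{j≠i}(α_i − α_j))^{−1} mod 13.
  i = 1 (α = 9): (9−7)(9−3)(9−2)(9−8) = 2·6·7·1 = 84 ≡ 6, so v_1 = 6^{−1} = 11 (mod 13).
  i = 2 (α = 7): (7−9)(7−3)(7−2)(7−8) = (−2)·4·5·(−1) = 40 ≡ 1, so v_2 = 1^{−1} = 1 (mod 13).
  i = 3 (α = 3): (3−9)(3−7)(3−2)(3−8) = (−6)·(−4)·1·(−5) = −120 ≡ 10, so v_3 = 10^{−1} = 4 (mod 13).
  i = 4 (α = 2): (2−9)(2−7)(2−3)(2−8) = (−7)·(−5)·(−1)·(−6) = 210 ≡ 2, so v_4 = 2^{−1} = 7 (mod 13).
  i = 5 (α = 8): (8−9)(8−7)(8−3)(8−2) = (−1)·1·5·6 = −30 ≡ 9, so v_5 = 9^{−1} = 3 (mod 13).
  v = [11, 1, 4, 7, 3].
Step 2: syndromes of r = [1, 11, 12, 10, 6] (all sums mod 13).
  S_0 = Σ v_i r_i = 11·1 + 1·11 + 4·12 + 7·10 + 3·6 = 158 ≡ 2.
  S_1 = Σ v_i α_i r_i = 11·9·1 + 1·7·11 + 4·3·12 + 7·2·10 + 3·8·6 = 604 ≡ 6.
  α_i^2 mod 13 = [3, 10, 9, 4, 12].
  S_2 = Σ v_i α_i^2 r_i = 11·3·1 + 1·10·11 + 4·9·12 + 7·4·10 + 3·12·6 = 1071 ≡ 5.
  S = (2, 6, 5) ≠ 0, so r is not a codeword (an error is present).
Step 3: locate the error. For a single error e at position i, S_ℓ = v_i·e·α_i^ℓ, so α_err = S_1/S_0.
  S_0^{−1} = 2^{−1} = 7 (mod 13), so α_err = 6·7 = 42 ≡ 3 = α_3. Error position i = 3.
  Consistency check: S_2/S_1 = 5·11 = 55 ≡ 3 = α_err ✓ (single-error assumption holds).
Step 4: error magnitude e = S_0/v_3 = S_0·∏_{j≠3}(α_3 − α_j) = 2·10 = 20 ≡ 7 (mod 13).
Step 5: correct position 3: c_3 = r_3 − e = 12 − 7 ≡ 5 (mod 13). Hence c = [1, 11, 5, 10, 6].
  Check: interpolating c through the α_i gives m(x) = 7 + 8·x (degree < 2) with m(α_i) = c_i for every i, so c is indeed a codeword.


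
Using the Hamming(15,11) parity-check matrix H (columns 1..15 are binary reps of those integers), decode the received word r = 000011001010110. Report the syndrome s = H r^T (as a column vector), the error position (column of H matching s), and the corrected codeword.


s = (0, 0, 1, 0)^T, error position = 2, corrected codeword c = 010011001010110

Compute s = H r^T mod 2 one row at a time:
  s_1 = 0 + 1 + 0 + 1 + 0 + 1 + 1 + 0 = 4 ≡ 0 (mod 2).
  s_2 = 0 + 1 + 1 + 0 + 0 + 1 + 1 + 0 = 4 ≡ 0 (mod 2).
  s_3 = 0 + 0 + 1 + 0 + 0 + 1 + 1 + 0 = 3 ≡ 1 (mod 2).
  s_4 = 0 + 0 + 1 + 0 + 1 + 1 + 1 + 0 = 4 ≡ 0 (mod 2).
s = (0, 0, 1, 0)^T — this equals column 2 of H (binary 0010), so error is at position 2.
Correct: flip bit 2 of r = 000011001010110 to get c = 010011001010110.


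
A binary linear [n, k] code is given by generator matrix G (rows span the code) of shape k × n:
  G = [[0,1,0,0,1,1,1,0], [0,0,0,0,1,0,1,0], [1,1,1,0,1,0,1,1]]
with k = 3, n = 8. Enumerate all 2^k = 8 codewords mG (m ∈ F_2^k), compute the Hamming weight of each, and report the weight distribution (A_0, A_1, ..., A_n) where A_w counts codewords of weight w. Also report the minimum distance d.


Weight distribution: A_0 = 1, A_2 = 2, A_4 = 3, A_6 = 2. Minimum distance d = 2.

Enumerate all 2^3 = 8 messages m ∈ F_2^3.
For each, compute codeword c = mG in F_2^8, then tally its weight.
  m = 000 → c = 00000000, weight = 0.
  m = 100 → c = 01001110, weight = 4.
  m = 010 → c = 00001010, weight = 2.
  m = 110 → c = 01000100, weight = 2.
  m = 001 → c = 11101011, weight = 6.
  m = 101 → c = 10100101, weight = 4.
  m = 011 → c = 11100001, weight = 4.
  m = 111 → c = 10101111, weight = 6.
Tally weights:
  weight 0: 1 codewords.
  weight 2: 2 codewords.
  weight 4: 3 codewords.
  weight 6: 2 codewords.
Minimum distance d = smallest w > 0 with A_w > 0 = 2.
Sanity: Σ A_w = 8 = 2^3 = 8 ✓.


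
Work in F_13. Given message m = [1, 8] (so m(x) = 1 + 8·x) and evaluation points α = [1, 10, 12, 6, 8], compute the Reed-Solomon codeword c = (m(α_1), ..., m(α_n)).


c = [9, 3, 6, 10, 0]

Message polynomial: m(x) = 1 + 8·x (mod 13).
For each evaluation point α_i, compute m(α_i) mod 13:
  α_1 = 1: Horner steps 8 → 9, so m(1) = 9.
  α_2 = 10: Horner steps 8 → 3, so m(10) = 3.
  α_3 = 12: Horner steps 8 → 6, so m(12) = 6.
  α_4 = 6: Horner steps 8 → 10, so m(6) = 10.
  α_5 = 8: Horner steps 8 → 0, so m(8) = 0.
Codeword c = [9, 3, 6, 10, 0] ∈ F_13^5.


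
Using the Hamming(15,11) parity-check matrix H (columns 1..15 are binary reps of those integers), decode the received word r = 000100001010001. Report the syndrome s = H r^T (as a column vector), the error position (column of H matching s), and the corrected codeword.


s = (1, 0, 0, 1)^T, error position = 9, corrected codeword c = 000100000010001

Compute s = H r^T mod 2 one row at a time:
  s_1 = 0 + 1 + 0 + 1 + 0 + 0 + 0 + 1 = 3 ≡ 1 (mod 2).
  s_2 = 1 + 0 + 0 + 0 + 0 + 0 + 0 + 1 = 2 ≡ 0 (mod 2).
  s_3 = 0 + 0 + 0 + 0 + 0 + 1 + 0 + 1 = 2 ≡ 0 (mod 2).
  s_4 = 0 + 0 + 0 + 0 + 1 + 1 + 0 + 1 = 3 ≡ 1 (mod 2).
s = (1, 0, 0, 1)^T — this equals column 9 of H (binary 1001), so error is at position 9.
Correct: flip bit 9 of r = 000100001010001 to get c = 000100000010001.


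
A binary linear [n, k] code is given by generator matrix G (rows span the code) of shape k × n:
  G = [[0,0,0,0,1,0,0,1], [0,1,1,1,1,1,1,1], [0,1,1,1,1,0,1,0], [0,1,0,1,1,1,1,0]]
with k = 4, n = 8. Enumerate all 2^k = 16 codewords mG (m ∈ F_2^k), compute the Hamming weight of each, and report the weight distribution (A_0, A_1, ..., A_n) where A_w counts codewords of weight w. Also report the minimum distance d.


Weight distribution: A_0 = 1, A_2 = 6, A_3 = 1, A_4 = 1, A_5 = 6, A_7 = 1. Minimum distance d = 2.

Enumerate all 2^4 = 16 messages m ∈ F_2^4.
For each, compute codeword c = mG in F_2^8, then tally its weight.
  m = 0000 → c = 00000000, weight = 0.
  m = 1000 → c = 00001001, weight = 2.
  m = 0100 → c = 01111111, weight = 7.
  m = 1100 → c = 01110110, weight = 5.
  m = 0010 → c = 01111010, weight = 5.
  m = 1010 → c = 01110011, weight = 5.
  m = 0110 → c = 00000101, weight = 2.
  m = 1110 → c = 00001100, weight = 2.
  m = 0001 → c = 01011110, weight = 5.
  m = 1001 → c = 01010111, weight = 5.
  m = 0101 → c = 00100001, weight = 2.
  m = 1101 → c = 00101000, weight = 2.
  m = 0011 → c = 00100100, weight = 2.
  m = 1011 → c = 00101101, weight = 4.
  m = 0111 → c = 01011011, weight = 5.
  m = 1111 → c = 01010010, weight = 3.
Tally weights:
  weight 0: 1 codewords.
  weight 2: 6 codewords.
  weight 3: 1 codewords.
  weight 4: 1 codewords.
  weight 5: 6 codewords.
  weight 7: 1 codewords.
Minimum distance d = smallest w > 0 with A_w > 0 = 2.
Sanity: Σ A_w = 16 = 2^4 = 16 ✓.


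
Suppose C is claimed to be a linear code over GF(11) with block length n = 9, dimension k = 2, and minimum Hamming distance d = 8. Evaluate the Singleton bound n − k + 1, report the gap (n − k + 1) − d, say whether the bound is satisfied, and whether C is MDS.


Singleton RHS = n − k + 1 = 8, slack = 0, bound satisfied, MDS.

Singleton bound: d ≤ n − k + 1.
Here n = 9, k = 2, so n − k + 1 = 8.
Given d = 8, check d ≤ 8: YES.
Slack = (n − k + 1) − d = 0.
The code is MDS (slack = 0).
Description: the claimed parameters are [9, 2, 8]_11; such a code would be MDS (meets Singleton bound).


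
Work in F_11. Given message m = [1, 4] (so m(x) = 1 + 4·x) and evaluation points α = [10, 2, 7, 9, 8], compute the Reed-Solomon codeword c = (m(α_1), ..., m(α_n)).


c = [8, 9, 7, 4, 0]

Message polynomial: m(x) = 1 + 4·x (mod 11).
For each evaluation point α_i, compute m(α_i) mod 11:
  α_1 = 10: Horner steps 4 → 8, so m(10) = 8.
  α_2 = 2: Horner steps 4 → 9, so m(2) = 9.
  α_3 = 7: Horner steps 4 → 7, so m(7) = 7.
  α_4 = 9: Horner steps 4 → 4, so m(9) = 4.
  α_5 = 8: Horner steps 4 → 0, so m(8) = 0.
Codeword c = [8, 9, 7, 4, 0] ∈ F_11^5.


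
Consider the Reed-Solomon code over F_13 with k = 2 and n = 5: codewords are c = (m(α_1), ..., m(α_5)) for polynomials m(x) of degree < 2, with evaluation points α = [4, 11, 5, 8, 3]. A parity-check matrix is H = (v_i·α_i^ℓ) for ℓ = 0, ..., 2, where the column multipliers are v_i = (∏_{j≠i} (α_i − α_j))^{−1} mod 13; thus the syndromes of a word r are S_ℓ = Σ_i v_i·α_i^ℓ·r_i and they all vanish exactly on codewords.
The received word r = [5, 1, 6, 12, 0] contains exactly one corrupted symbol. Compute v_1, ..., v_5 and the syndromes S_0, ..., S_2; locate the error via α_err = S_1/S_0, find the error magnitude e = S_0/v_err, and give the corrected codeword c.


S = (10, 11, 3), error at position 3, error magnitude e = 9, c = [5, 1, 10, 12, 0].

Step 1: column multipliers v_i = (∏_{j≠i}(α_i − α_j))^{−1} mod 13.
  i = 1 (α = 4): (4−11)(4−5)(4−8)(4−3) = (−7)·(−1)·(−4)·1 = −28 ≡ 11, so v_1 = 11^{−1} = 6 (mod 13).
  i = 2 (α = 11): (11−4)(11−5)(11−8)(11−3) = 7·6·3·8 = 1008 ≡ 7, so v_2 = 7^{−1} = 2 (mod 13).
  i = 3 (α = 5): (5−4)(5−11)(5−8)(5−3) = 1·(−6)·(−3)·2 = 36 ≡ 10, so v_3 = 10^{−1} = 4 (mod 13).
  i = 4 (α = 8): (8−4)(8−11)(8−5)(8−3) = 4·(−3)·3·5 = −180 ≡ 2, so v_4 = 2^{−1} = 7 (mod 13).
  i = 5 (α = 3): (3−4)(3−11)(3−5)(3−8) = (−1)·(−8)·(−2)·(−5) = 80 ≡ 2, so v_5 = 2^{−1} = 7 (mod 13).
  v = [6, 2, 4, 7, 7].
Step 2: syndromes of r = [5, 1, 6, 12, 0] (all sums mod 13).
  S_0 = Σ v_i r_i = 6·5 + 2·1 + 4·6 + 7·12 + 7·0 = 140 ≡ 10.
  S_1 = Σ v_i α_i r_i = 6·4·5 + 2·11·1 + 4·5·6 + 7·8·12 + 7·3·0 = 934 ≡ 11.
  α_i^2 mod 13 = [3, 4, 12, 12, 9].
  S_2 = Σ v_i α_i^2 r_i = 6·3·5 + 2·4·1 + 4·12·6 + 7·12·12 + 7·9·0 = 1394 ≡ 3.
  S = (10, 11, 3) ≠ 0, so r is not a codeword (an error is present).
Step 3: locate the error. For a single error e at position i, S_ℓ = v_i·e·α_i^ℓ, so α_err = S_1/S_0.
  S_0^{−1} = 10^{−1} = 4 (mod 13), so α_err = 11·4 = 44 ≡ 5 = α_3. Error position i = 3.
  Consistency check: S_2/S_1 = 3·6 = 18 ≡ 5 = α_err ✓ (single-error assumption holds).
Step 4: error magnitude e = S_0/v_3 = S_0·∏_{j≠3}(α_3 − α_j) = 10·10 = 100 ≡ 9 (mod 13).
Step 5: correct position 3: c_3 = r_3 − e = 6 − 9 ≡ 10 (mod 13). Hence c = [5, 1, 10, 12, 0].
  Check: interpolating c through the α_i gives m(x) = 11 + 5·x (degree < 2) with m(α_i) = c_i for every i, so c is indeed a codeword.


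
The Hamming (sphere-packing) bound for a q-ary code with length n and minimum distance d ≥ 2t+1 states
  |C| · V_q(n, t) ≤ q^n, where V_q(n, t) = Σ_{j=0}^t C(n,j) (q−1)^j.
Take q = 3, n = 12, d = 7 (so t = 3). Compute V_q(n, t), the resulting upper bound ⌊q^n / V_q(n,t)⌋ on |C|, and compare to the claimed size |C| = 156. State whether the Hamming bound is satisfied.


V_q(n, t) = 2049, q^n = 531441, Hamming bound = 259, |C| = 156 ≤ bound (satisfied).

Step 1: Compute V_q(n, t) = Σ_{j=0}^3 C(n, j) (q−1)^j.
  j = 0: C(12,0)·(2)^0 = 1·1 = 1.
  j = 1: C(12,1)·(2)^1 = 12·2 = 24.
  j = 2: C(12,2)·(2)^2 = 66·4 = 264.
  j = 3: C(12,3)·(2)^3 = 220·8 = 1760.
  V_q(n, t) = 1 + 24 + 264 + 1760 = 2049.
Step 2: q^n = 3^12 = 531441.
Step 3: Hamming bound ⌊q^n / V_q(n,t)⌋ = ⌊531441/2049⌋ = 259.
Step 4: Compare |C| = 156 to 259: satisfied.
The claimed |C| lies below the Hamming bound.


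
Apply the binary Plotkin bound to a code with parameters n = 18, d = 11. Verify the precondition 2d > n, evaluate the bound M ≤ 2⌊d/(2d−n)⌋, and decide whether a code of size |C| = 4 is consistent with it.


Plotkin bound M ≤ 4; given |C| = 4 ≤ bound (satisfied).

Check applicability: 2d = 22, n = 18.
2d − n = 4 > 0, so Plotkin applies.
Compute d/(2d−n) = 11/4 ≈ 2.7500.
⌊d/(2d−n)⌋ = 2.
Plotkin bound: M ≤ 2·2 = 4.
Given |C| = 4, check: satisfied.
This |C| is at the Plotkin bound.


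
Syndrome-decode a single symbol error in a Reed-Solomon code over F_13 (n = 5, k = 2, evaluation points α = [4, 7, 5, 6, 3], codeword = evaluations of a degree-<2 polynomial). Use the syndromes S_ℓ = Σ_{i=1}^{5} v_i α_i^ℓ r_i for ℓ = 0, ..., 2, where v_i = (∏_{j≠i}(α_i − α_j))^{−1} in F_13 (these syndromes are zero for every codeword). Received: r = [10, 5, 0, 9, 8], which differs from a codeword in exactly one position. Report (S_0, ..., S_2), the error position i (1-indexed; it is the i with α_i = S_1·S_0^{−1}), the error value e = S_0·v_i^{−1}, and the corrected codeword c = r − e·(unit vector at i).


S = (12, 9, 10), error at position 1, error magnitude e = 6, c = [4, 5, 0, 9, 8].

Step 1: column multipliers v_i = (∏_{j≠i}(α_i − α_j))^{−1} mod 13.
  i = 1 (α = 4): (4−7)(4−5)(4−6)(4−3) = (−3)·(−1)·(−2)·1 = −6 ≡ 7, so v_1 = 7^{−1} = 2 (mod 13).
  i = 2 (α = 7): (7−4)(7−5)(7−6)(7−3) = 3·2·1·4 = 24 ≡ 11, so v_2 = 11^{−1} = 6 (mod 13).
  i = 3 (α = 5): (5−4)(5−7)(5−6)(5−3) = 1·(−2)·(−1)·2 = 4 ≡ 4, so v_3 = 4^{−1} = 10 (mod 13).
  i = 4 (α = 6): (6−4)(6−7)(6−5)(6−3) = 2·(−1)·1·3 = −6 ≡ 7, so v_4 = 7^{−1} = 2 (mod 13).
  i = 5 (α = 3): (3−4)(3−7)(3−5)(3−6) = (−1)·(−4)·(−2)·(−3) = 24 ≡ 11, so v_5 = 11^{−1} = 6 (mod 13).
  v = [2, 6, 10, 2, 6].
Step 2: syndromes of r = [10, 5, 0, 9, 8] (all sums mod 13).
  S_0 = Σ v_i r_i = 2·10 + 6·5 + 10·0 + 2·9 + 6·8 = 116 ≡ 12.
  S_1 = Σ v_i α_i r_i = 2·4·10 + 6·7·5 + 10·5·0 + 2·6·9 + 6·3·8 = 542 ≡ 9.
  α_i^2 mod 13 = [3, 10, 12, 10, 9].
  S_2 = Σ v_i α_i^2 r_i = 2·3·10 + 6·10·5 + 10·12·0 + 2·10·9 + 6·9·8 = 972 ≡ 10.
  S = (12, 9, 10) ≠ 0, so r is not a codeword (an error is present).
Step 3: locate the error. For a single error e at position i, S_ℓ = v_i·e·α_i^ℓ, so α_err = S_1/S_0.
  S_0^{−1} = 12^{−1} = 12 (mod 13), so α_err = 9·12 = 108 ≡ 4 = α_1. Error position i = 1.
  Consistency check: S_2/S_1 = 10·3 = 30 ≡ 4 = α_err ✓ (single-error assumption holds).
Step 4: error magnitude e = S_0/v_1 = S_0·∏_{j≠1}(α_1 − α_j) = 12·7 = 84 ≡ 6 (mod 13).
Step 5: correct position 1: c_1 = r_1 − e = 10 − 6 ≡ 4 (mod 13). Hence c = [4, 5, 0, 9, 8].
  Check: interpolating c through the α_i gives m(x) = 7 + 9·x (degree < 2) with m(α_i) = c_i for every i, so c is indeed a codeword.


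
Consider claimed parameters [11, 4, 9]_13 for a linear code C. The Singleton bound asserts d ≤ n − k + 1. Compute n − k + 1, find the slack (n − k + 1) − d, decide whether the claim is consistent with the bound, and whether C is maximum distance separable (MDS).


Singleton RHS = n − k + 1 = 8, slack = -1, bound violated (no such code; not MDS).

Singleton bound: d ≤ n − k + 1.
Here n = 11, k = 4, so n − k + 1 = 8.
Given d = 9, check d ≤ 8: NO.
Slack = (n − k + 1) − d = -1.
The slack is negative: d = 9 exceeds n − k + 1 = 8 by 1, so the Singleton bound is violated and no linear [11, 4, 9]_13 code can exist. In particular it is not MDS (MDS requires d = n − k + 1 exactly).
Description: the claimed parameters are [11, 4, 9]_13; such a code would be impossible (violates the Singleton bound).


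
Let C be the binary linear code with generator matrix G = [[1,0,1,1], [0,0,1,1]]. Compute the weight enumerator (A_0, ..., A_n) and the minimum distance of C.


Weight distribution: A_0 = 1, A_1 = 1, A_2 = 1, A_3 = 1. Minimum distance d = 1.

Enumerate all 2^2 = 4 messages m ∈ F_2^2.
For each, compute codeword c = mG in F_2^4, then tally its weight.
  m = 00 → c = 0000, weight = 0.
  m = 10 → c = 1011, weight = 3.
  m = 01 → c = 0011, weight = 2.
  m = 11 → c = 1000, weight = 1.
Tally weights:
  weight 0: 1 codewords.
  weight 1: 1 codewords.
  weight 2: 1 codewords.
  weight 3: 1 codewords.
Minimum distance d = smallest w > 0 with A_w > 0 = 1.
Sanity: Σ A_w = 4 = 2^2 = 4 ✓.


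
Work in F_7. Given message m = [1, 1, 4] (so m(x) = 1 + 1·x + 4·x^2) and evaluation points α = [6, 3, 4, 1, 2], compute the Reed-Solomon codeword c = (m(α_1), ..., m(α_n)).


c = [4, 5, 6, 6, 5]

Message polynomial: m(x) = 1 + 1·x + 4·x^2 (mod 7).
For each evaluation point α_i, compute m(α_i) mod 7:
  α_1 = 6: Horner steps 4 → 4 → 4, so m(6) = 4.
  α_2 = 3: Horner steps 4 → 6 → 5, so m(3) = 5.
  α_3 = 4: Horner steps 4 → 3 → 6, so m(4) = 6.
  α_4 = 1: Horner steps 4 → 5 → 6, so m(1) = 6.
  α_5 = 2: Horner steps 4 → 2 → 5, so m(2) = 5.
Codeword c = [4, 5, 6, 6, 5] ∈ F_7^5.


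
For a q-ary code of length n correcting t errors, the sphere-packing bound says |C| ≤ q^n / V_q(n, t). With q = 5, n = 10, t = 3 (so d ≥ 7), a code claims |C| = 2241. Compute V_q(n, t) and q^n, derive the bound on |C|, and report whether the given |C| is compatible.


V_q(n, t) = 8441, q^n = 9765625, Hamming bound = 1156, |C| = 2241 > bound (violated).

Step 1: Compute V_q(n, t) = Σ_{j=0}^3 C(n, j) (q−1)^j.
  j = 0: C(10,0)·(4)^0 = 1·1 = 1.
  j = 1: C(10,1)·(4)^1 = 10·4 = 40.
  j = 2: C(10,2)·(4)^2 = 45·16 = 720.
  j = 3: C(10,3)·(4)^3 = 120·64 = 7680.
  V_q(n, t) = 1 + 40 + 720 + 7680 = 8441.
Step 2: q^n = 5^10 = 9765625.
Step 3: Hamming bound ⌊q^n / V_q(n,t)⌋ = ⌊9765625/8441⌋ = 1156.
Step 4: Compare |C| = 2241 to 1156: violated.
The claimed |C| lies above the Hamming bound, so no 5-ary code of length 10 with d ≥ 7 can have 2241 codewords.


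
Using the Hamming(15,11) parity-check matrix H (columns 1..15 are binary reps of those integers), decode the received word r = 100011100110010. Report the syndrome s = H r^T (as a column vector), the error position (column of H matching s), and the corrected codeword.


s = (1, 0, 1, 0)^T, error position = 10, corrected codeword c = 100011100010010

Compute s = H r^T mod 2 one row at a time:
  s_1 = 0 + 0 + 1 + 1 + 0 + 0 + 1 + 0 = 3 ≡ 1 (mod 2).
  s_2 = 0 + 1 + 1 + 1 + 0 + 0 + 1 + 0 = 4 ≡ 0 (mod 2).
  s_3 = 0 + 0 + 1 + 1 + 1 + 1 + 1 + 0 = 5 ≡ 1 (mod 2).
  s_4 = 1 + 0 + 1 + 1 + 0 + 1 + 0 + 0 = 4 ≡ 0 (mod 2).
s = (1, 0, 1, 0)^T — this equals column 10 of H (binary 1010), so error is at position 10.
Correct: flip bit 10 of r = 100011100110010 to get c = 100011100010010.


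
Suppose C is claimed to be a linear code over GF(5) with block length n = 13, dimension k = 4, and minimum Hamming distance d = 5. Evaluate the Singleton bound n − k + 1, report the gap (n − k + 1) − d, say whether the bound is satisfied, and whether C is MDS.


Singleton RHS = n − k + 1 = 10, slack = 5, bound satisfied, not MDS.

Singleton bound: d ≤ n − k + 1.
Here n = 13, k = 4, so n − k + 1 = 10.
Given d = 5, check d ≤ 10: YES.
Slack = (n − k + 1) − d = 5.
The code is NOT MDS (slack = 5 > 0).
Description: the claimed parameters are [13, 4, 5]_5; such a code would be non-MDS.


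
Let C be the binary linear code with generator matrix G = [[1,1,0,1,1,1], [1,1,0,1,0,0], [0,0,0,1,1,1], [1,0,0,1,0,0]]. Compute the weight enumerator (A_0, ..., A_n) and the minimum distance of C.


Weight distribution: A_0 = 1, A_1 = 3, A_2 = 4, A_3 = 4, A_4 = 3, A_5 = 1. Minimum distance d = 1.

Enumerate all 2^4 = 16 messages m ∈ F_2^4.
For each, compute codeword c = mG in F_2^6, then tally its weight.
  m = 0000 → c = 000000, weight = 0.
  m = 1000 → c = 110111, weight = 5.
  m = 0100 → c = 110100, weight = 3.
  m = 1100 → c = 000011, weight = 2.
  m = 0010 → c = 000111, weight = 3.
  m = 1010 → c = 110000, weight = 2.
  m = 0110 → c = 110011, weight = 4.
  m = 1110 → c = 000100, weight = 1.
  m = 0001 → c = 100100, weight = 2.
  m = 1001 → c = 010011, weight = 3.
  m = 0101 → c = 010000, weight = 1.
  m = 1101 → c = 100111, weight = 4.
  m = 0011 → c = 100011, weight = 3.
  m = 1011 → c = 010100, weight = 2.
  m = 0111 → c = 010111, weight = 4.
  m = 1111 → c = 100000, weight = 1.
Tally weights:
  weight 0: 1 codewords.
  weight 1: 3 codewords.
  weight 2: 4 codewords.
  weight 3: 4 codewords.
  weight 4: 3 codewords.
  weight 5: 1 codewords.
Minimum distance d = smallest w > 0 with A_w > 0 = 1.
Sanity: Σ A_w = 16 = 2^4 = 16 ✓.


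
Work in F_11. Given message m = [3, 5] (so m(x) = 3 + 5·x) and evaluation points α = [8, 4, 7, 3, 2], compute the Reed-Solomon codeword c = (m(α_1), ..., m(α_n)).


c = [10, 1, 5, 7, 2]

Message polynomial: m(x) = 3 + 5·x (mod 11).
For each evaluation point α_i, compute m(α_i) mod 11:
  α_1 = 8: Horner steps 5 → 10, so m(8) = 10.
  α_2 = 4: Horner steps 5 → 1, so m(4) = 1.
  α_3 = 7: Horner steps 5 → 5, so m(7) = 5.
  α_4 = 3: Horner steps 5 → 7, so m(3) = 7.
  α_5 = 2: Horner steps 5 → 2, so m(2) = 2.
Codeword c = [10, 1, 5, 7, 2] ∈ F_11^5.


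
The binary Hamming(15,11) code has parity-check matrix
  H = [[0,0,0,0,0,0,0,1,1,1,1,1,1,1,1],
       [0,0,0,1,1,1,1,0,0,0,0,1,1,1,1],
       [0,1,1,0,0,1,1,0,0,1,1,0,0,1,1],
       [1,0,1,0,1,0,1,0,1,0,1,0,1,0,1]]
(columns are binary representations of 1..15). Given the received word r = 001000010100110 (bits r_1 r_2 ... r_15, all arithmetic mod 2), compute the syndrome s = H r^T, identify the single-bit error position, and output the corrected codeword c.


s = (0, 0, 1, 0)^T, error position = 2, corrected codeword c = 011000010100110

Compute s = H r^T mod 2 one row at a time:
  s_1 = 1 + 0 + 1 + 0 + 0 + 1 + 1 + 0 = 4 ≡ 0 (mod 2).
  s_2 = 0 + 0 + 0 + 0 + 0 + 1 + 1 + 0 = 2 ≡ 0 (mod 2).
  s_3 = 0 + 1 + 0 + 0 + 1 + 0 + 1 + 0 = 3 ≡ 1 (mod 2).
  s_4 = 0 + 1 + 0 + 0 + 0 + 0 + 1 + 0 = 2 ≡ 0 (mod 2).
s = (0, 0, 1, 0)^T — this equals column 2 of H (binary 0010), so error is at position 2.
Correct: flip bit 2 of r = 001000010100110 to get c = 011000010100110.


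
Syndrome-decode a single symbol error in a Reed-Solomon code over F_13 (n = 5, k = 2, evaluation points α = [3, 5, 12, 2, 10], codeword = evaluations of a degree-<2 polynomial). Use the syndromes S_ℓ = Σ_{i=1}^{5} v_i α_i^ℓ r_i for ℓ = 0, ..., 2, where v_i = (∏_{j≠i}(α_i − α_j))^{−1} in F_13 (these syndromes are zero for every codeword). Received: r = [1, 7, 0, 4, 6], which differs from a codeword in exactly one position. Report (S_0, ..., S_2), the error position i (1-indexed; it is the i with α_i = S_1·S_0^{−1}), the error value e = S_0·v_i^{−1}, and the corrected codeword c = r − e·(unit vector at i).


S = (6, 4, 7), error at position 2, error magnitude e = 12, c = [1, 8, 0, 4, 6].

Step 1: column multipliers v_i = (∏_{j≠i}(α_i − α_j))^{−1} mod 13.
  i = 1 (α = 3): (3−5)(3−12)(3−2)(3−10) = (−2)·(−9)·1·(−7) = −126 ≡ 4, so v_1 = 4^{−1} = 10 (mod 13).
  i = 2 (α = 5): (5−3)(5−12)(5−2)(5−10) = 2·(−7)·3·(−5) = 210 ≡ 2, so v_2 = 2^{−1} = 7 (mod 13).
  i = 3 (α = 12): (12−3)(12−5)(12−2)(12−10) = 9·7·10·2 = 1260 ≡ 12, so v_3 = 12^{−1} = 12 (mod 13).
  i = 4 (α = 2): (2−3)(2−5)(2−12)(2−10) = (−1)·(−3)·(−10)·(−8) = 240 ≡ 6, so v_4 = 6^{−1} = 11 (mod 13).
  i = 5 (α = 10): (10−3)(10−5)(10−12)(10−2) = 7·5·(−2)·8 = −560 ≡ 12, so v_5 = 12^{−1} = 12 (mod 13).
  v = [10, 7, 12, 11, 12].
Step 2: syndromes of r = [1, 7, 0, 4, 6] (all sums mod 13).
  S_0 = Σ v_i r_i = 10·1 + 7·7 + 12·0 + 11·4 + 12·6 = 175 ≡ 6.
  S_1 = Σ v_i α_i r_i = 10·3·1 + 7·5·7 + 12·12·0 + 11·2·4 + 12·10·6 = 1083 ≡ 4.
  α_i^2 mod 13 = [9, 12, 1, 4, 9].
  S_2 = Σ v_i α_i^2 r_i = 10·9·1 + 7·12·7 + 12·1·0 + 11·4·4 + 12·9·6 = 1502 ≡ 7.
  S = (6, 4, 7) ≠ 0, so r is not a codeword (an error is present).
Step 3: locate the error. For a single error e at position i, S_ℓ = v_i·e·α_i^ℓ, so α_err = S_1/S_0.
  S_0^{−1} = 6^{−1} = 11 (mod 13), so α_err = 4·11 = 44 ≡ 5 = α_2. Error position i = 2.
  Consistency check: S_2/S_1 = 7·10 = 70 ≡ 5 = α_err ✓ (single-error assumption holds).
Step 4: error magnitude e = S_0/v_2 = S_0·∏_{j≠2}(α_2 − α_j) = 6·2 = 12 ≡ 12 (mod 13).
Step 5: correct position 2: c_2 = r_2 − e = 7 − 12 ≡ 8 (mod 13). Hence c = [1, 8, 0, 4, 6].
  Check: interpolating c through the α_i gives m(x) = 10 + 10·x (degree < 2) with m(α_i) = c_i for every i, so c is indeed a codeword.
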